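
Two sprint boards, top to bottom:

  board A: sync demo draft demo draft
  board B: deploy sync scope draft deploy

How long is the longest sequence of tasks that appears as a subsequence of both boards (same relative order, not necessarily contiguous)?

2

Pick sync at board A[1]=board B[2], draft at board A[3]=board B[4]; all 2 tasks appear in both, in order, and the DP table's final entry dp[5][5] is also 2, so no common subsequence is longer.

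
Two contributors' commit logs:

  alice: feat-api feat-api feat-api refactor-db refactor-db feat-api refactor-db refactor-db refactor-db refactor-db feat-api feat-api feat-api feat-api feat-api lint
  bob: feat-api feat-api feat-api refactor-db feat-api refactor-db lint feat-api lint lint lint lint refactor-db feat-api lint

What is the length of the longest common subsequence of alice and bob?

9

One common subsequence of length 9: feat-api at alice[1]=bob[1] → feat-api at alice[2]=bob[2] → feat-api at alice[3]=bob[3] → refactor-db at alice[4]=bob[4] → refactor-db at alice[5]=bob[6] → feat-api at alice[6]=bob[8] → refactor-db at alice[10]=bob[13] → feat-api at alice[15]=bob[14] → lint at alice[16]=bob[15]. dp[16][15] = 9 confirms this is the maximum.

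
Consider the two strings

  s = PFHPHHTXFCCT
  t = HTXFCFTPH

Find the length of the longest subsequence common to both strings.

Taking H (s #6, t #1) → T (s #7, t #2) → X (s #8, t #3) → F (s #9, t #4) → C (s #10, t #5) → T (s #12, t #7) gives a common subsequence of length 6. The LCS DP gives dp[12][9] = 6, so this is optimal.

6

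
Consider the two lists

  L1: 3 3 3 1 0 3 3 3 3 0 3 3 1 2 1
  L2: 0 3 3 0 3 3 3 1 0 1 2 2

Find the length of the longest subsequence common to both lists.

9

One common subsequence of length 9: 3 [2,2] → 3 [3,3] → 0 [5,4] → 3 [6,5] → 3 [7,6] → 3 [8,7] → 0 [10,9] → 1 [13,10] → 2 [14,12], and the DP table's final entry dp[15][12] is also 9, so no common subsequence is longer.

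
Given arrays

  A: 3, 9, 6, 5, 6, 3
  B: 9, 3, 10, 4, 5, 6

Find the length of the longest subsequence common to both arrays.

3

Match 3 (A #1, B #2), 5 (A #4, B #5), 6 (A #5, B #6) — 3 values in the same relative order in both. dp[6][6] = 3 confirms this is the maximum.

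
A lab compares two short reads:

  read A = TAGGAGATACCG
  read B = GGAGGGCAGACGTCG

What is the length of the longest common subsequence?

9

Match A at read A[2]=read B[3]; then G at read A[3]=read B[5]; then G at read A[4]=read B[6]; then A at read A[5]=read B[8]; then G at read A[6]=read B[9]; then A at read A[7]=read B[10]; then T at read A[8]=read B[13]; then C at read A[11]=read B[14]; then G at read A[12]=read B[15] — 9 bases in the same relative order in both. dp[12][15] = 9 confirms this is the maximum.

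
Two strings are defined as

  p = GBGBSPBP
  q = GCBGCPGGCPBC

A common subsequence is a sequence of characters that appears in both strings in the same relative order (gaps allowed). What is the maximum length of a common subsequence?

Let dp[i][j] be the LCS length of the first i characters of p and the first j characters of q. dp[i][j] = dp[i-1][j-1]+1 when the i-th and j-th characters match, else max(dp[i-1][j], dp[i][j-1]).
    ·  G  C  B  G  C  P  G  G  C  P  B  C
 ·  0  0  0  0  0  0  0  0  0  0  0  0  0
 G  0  1  1  1  1  1  1  1  1  1  1  1  1
 B  0  1  1  2  2  2  2  2  2  2  2  2  2
 G  0  1  1  2  3  3  3  3  3  3  3  3  3
 B  0  1  1  2  3  3  3  3  3  3  3  4  4
 S  0  1  1  2  3  3  3  3  3  3  3  4  4
 P  0  1  1  2  3  3  4  4  4  4  4  4  4
 B  0  1  1  2  3  3  4  4  4  4  4  5  5
 P  0  1  1  2  3  3  4  4  4  4  5  5  5
dp[8][12] = 5. One LCS (by backtracking along matches): GBGPB.

5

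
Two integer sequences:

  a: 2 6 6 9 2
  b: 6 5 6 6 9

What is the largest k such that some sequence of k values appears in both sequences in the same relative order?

3

One common subsequence of length 3: 6 (a #2, b #3), then 6 (a #3, b #4), then 9 (a #4, b #5). The LCS DP gives dp[5][5] = 3, so this is optimal.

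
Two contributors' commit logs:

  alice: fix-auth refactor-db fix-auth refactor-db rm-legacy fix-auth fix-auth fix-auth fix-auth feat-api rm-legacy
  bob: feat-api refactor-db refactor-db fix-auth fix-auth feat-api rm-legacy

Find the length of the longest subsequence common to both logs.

6

Taking refactor-db at alice[2]=bob[2]; then refactor-db at alice[4]=bob[3]; then fix-auth at alice[8]=bob[4]; then fix-auth at alice[9]=bob[5]; then feat-api at alice[10]=bob[6]; then rm-legacy at alice[11]=bob[7] gives a common subsequence of length 6. The LCS DP gives dp[11][7] = 6, so this is optimal.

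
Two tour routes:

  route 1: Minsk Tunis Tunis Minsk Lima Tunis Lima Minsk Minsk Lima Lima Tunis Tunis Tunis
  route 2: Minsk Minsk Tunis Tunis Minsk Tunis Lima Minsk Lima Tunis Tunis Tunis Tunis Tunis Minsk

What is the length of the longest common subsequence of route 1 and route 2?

11

One common subsequence of length 11: Minsk (route 1 #1, route 2 #2) → Tunis (route 1 #2, route 2 #3) → Tunis (route 1 #3, route 2 #4) → Minsk (route 1 #4, route 2 #5) → Tunis (route 1 #6, route 2 #6) → Lima (route 1 #7, route 2 #7) → Minsk (route 1 #9, route 2 #8) → Lima (route 1 #10, route 2 #9) → Tunis (route 1 #12, route 2 #12) → Tunis (route 1 #13, route 2 #13) → Tunis (route 1 #14, route 2 #14), and the DP table's final entry dp[14][15] is also 11, so no common subsequence is longer.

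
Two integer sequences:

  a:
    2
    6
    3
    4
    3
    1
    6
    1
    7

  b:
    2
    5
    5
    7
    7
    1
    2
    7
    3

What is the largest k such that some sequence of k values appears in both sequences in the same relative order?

3

Let dp[i][j] be the LCS length of the first i values of a and the first j values of b. dp[i][j] = dp[i-1][j-1]+1 when the i-th and j-th values match, else max(dp[i-1][j], dp[i][j-1]).
    ·  2  5  5  7  7  1  2  7  3
 ·  0  0  0  0  0  0  0  0  0  0
 2  0  1  1  1  1  1  1  1  1  1
 6  0  1  1  1  1  1  1  1  1  1
 3  0  1  1  1  1  1  1  1  1  2
 4  0  1  1  1  1  1  1  1  1  2
 3  0  1  1  1  1  1  1  1  1  2
 1  0  1  1  1  1  1  2  2  2  2
 6  0  1  1  1  1  1  2  2  2  2
 1  0  1  1  1  1  1  2  2  2  2
 7  0  1  1  1  2  2  2  2  3  3
dp[9][9] = 3. One LCS (by backtracking along matches): 2, 1, 7.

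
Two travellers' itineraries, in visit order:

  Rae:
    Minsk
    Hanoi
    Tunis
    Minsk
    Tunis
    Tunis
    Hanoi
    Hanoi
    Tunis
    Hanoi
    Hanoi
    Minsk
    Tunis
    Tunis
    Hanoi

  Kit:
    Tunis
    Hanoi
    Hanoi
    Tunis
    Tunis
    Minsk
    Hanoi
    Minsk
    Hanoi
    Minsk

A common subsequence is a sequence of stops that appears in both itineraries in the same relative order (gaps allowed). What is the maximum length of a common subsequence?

Match Tunis at Rae[6]=Kit[1], Hanoi at Rae[7]=Kit[2], Hanoi at Rae[8]=Kit[3], Tunis at Rae[9]=Kit[5], Hanoi at Rae[10]=Kit[7], Hanoi at Rae[11]=Kit[9], Minsk at Rae[12]=Kit[10] — 7 stops in the same relative order in both, and the DP table's final entry dp[15][10] is also 7, so no common subsequence is longer.

7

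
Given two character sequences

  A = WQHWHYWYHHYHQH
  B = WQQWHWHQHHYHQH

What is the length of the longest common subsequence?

Pick W (A #1, B #1) → Q (A #2, B #3) → H (A #3, B #5) → W (A #4, B #6) → H (A #5, B #7) → H (A #9, B #9) → H (A #10, B #10) → Y (A #11, B #11) → H (A #12, B #12) → Q (A #13, B #13) → H (A #14, B #14); all 11 characters appear in both, in order. The LCS DP gives dp[14][14] = 11, so this is optimal.

11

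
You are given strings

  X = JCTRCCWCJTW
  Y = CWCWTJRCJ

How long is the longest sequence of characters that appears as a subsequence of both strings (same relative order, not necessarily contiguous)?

Match C [2,3]; then T [3,5]; then R [4,7]; then C [8,8]; then J [9,9] — 5 characters in the same relative order in both. The LCS DP gives dp[11][9] = 5, so this is optimal.

5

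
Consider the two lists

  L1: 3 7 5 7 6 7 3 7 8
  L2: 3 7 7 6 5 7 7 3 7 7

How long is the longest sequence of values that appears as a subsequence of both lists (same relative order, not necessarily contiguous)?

7

One common subsequence of length 7: 3 (L1 #1, L2 #1), then 7 (L1 #2, L2 #3), then 5 (L1 #3, L2 #5), then 7 (L1 #4, L2 #6), then 7 (L1 #6, L2 #7), then 3 (L1 #7, L2 #8), then 7 (L1 #8, L2 #10), and the DP table's final entry dp[9][10] is also 7, so no common subsequence is longer.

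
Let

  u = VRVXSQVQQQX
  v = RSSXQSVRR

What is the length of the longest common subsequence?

4

Pick R at u[2]=v[1], X at u[4]=v[4], S at u[5]=v[6], V at u[7]=v[7]; all 4 characters appear in both, in order. dp[11][9] = 4 confirms this is the maximum.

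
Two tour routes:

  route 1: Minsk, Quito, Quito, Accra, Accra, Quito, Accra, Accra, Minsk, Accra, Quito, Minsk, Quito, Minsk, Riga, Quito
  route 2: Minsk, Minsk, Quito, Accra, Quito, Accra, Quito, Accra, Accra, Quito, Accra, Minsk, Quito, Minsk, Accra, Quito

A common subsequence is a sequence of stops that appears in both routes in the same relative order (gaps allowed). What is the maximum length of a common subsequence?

12

Pick Minsk [1,2], Quito [2,3], Quito [3,5], Accra [5,6], Quito [6,7], Accra [7,8], Accra [8,9], Accra [10,11], Minsk [12,12], Quito [13,13], Minsk [14,14], Quito [16,16]; all 12 stops appear in both, in order, and the DP table's final entry dp[16][16] is also 12, so no common subsequence is longer.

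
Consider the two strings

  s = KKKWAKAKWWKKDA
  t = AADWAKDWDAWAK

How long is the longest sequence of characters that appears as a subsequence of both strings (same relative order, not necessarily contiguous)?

6

One common subsequence of length 6: W at s[4]=t[4], then A at s[5]=t[5], then K at s[6]=t[6], then A at s[7]=t[10], then W at s[9]=t[11], then K at s[12]=t[13], and the DP table's final entry dp[14][13] is also 6, so no common subsequence is longer.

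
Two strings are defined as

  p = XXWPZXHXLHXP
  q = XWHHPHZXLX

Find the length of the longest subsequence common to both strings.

Match X [2,1], then W [3,2], then P [4,5], then Z [5,7], then X [8,8], then L [9,9], then X [11,10] — 7 characters in the same relative order in both. The LCS DP gives dp[12][10] = 7, so this is optimal.

7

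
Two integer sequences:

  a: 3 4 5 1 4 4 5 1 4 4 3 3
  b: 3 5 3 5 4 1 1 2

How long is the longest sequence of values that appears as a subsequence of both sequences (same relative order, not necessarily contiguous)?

4

Taking 3 at a[1]=b[3], 4 at a[2]=b[5], 1 at a[4]=b[6], 1 at a[8]=b[7] gives a common subsequence of length 4. Since dp[12][8] = 4, nothing longer is possible.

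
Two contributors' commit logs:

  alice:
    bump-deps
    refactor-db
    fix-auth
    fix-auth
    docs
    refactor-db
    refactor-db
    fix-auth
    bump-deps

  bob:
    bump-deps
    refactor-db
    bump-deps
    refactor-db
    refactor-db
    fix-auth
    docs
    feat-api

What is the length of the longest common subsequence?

Taking bump-deps (alice #1, bob #1) → refactor-db (alice #2, bob #2) → refactor-db (alice #6, bob #4) → refactor-db (alice #7, bob #5) → fix-auth (alice #8, bob #6) gives a common subsequence of length 5. Since dp[9][8] = 5, nothing longer is possible.

5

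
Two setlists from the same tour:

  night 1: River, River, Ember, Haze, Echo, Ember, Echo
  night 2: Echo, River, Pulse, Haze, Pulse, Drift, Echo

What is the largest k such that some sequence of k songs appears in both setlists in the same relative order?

One common subsequence of length 3: River at night 1[1]=night 2[2], then Haze at night 1[4]=night 2[4], then Echo at night 1[7]=night 2[7]. dp[7][7] = 3 confirms this is the maximum.

3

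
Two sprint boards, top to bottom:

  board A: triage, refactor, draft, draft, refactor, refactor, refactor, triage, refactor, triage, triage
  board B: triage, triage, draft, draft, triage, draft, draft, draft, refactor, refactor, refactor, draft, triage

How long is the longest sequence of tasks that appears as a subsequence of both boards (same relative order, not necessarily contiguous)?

Taking triage (board A #1, board B #5), draft (board A #3, board B #7), draft (board A #4, board B #8), refactor (board A #5, board B #9), refactor (board A #6, board B #10), refactor (board A #7, board B #11), triage (board A #11, board B #13) gives a common subsequence of length 7, and the DP table's final entry dp[11][13] is also 7, so no common subsequence is longer.

7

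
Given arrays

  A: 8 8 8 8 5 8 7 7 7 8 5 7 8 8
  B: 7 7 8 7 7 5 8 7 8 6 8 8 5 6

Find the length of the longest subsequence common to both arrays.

7

One common subsequence of length 7: 8 (A #1, B #3), 5 (A #5, B #6), 8 (A #6, B #7), 7 (A #9, B #8), 8 (A #10, B #9), 8 (A #13, B #11), 8 (A #14, B #12). Since dp[14][14] = 7, nothing longer is possible.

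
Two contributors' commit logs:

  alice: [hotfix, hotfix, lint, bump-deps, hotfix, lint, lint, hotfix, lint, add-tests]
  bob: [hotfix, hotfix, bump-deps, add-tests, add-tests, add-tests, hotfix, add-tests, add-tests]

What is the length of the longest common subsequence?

5

Match hotfix at alice[1]=bob[1] → hotfix at alice[2]=bob[2] → bump-deps at alice[4]=bob[3] → hotfix at alice[5]=bob[7] → add-tests at alice[10]=bob[9] — 5 commits in the same relative order in both. Since dp[10][9] = 5, nothing longer is possible.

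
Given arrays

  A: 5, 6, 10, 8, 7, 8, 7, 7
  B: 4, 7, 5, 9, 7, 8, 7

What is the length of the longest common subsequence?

One common subsequence of length 4: 5 (A #1, B #3) → 7 (A #5, B #5) → 8 (A #6, B #6) → 7 (A #8, B #7). The LCS DP gives dp[8][7] = 4, so this is optimal.

4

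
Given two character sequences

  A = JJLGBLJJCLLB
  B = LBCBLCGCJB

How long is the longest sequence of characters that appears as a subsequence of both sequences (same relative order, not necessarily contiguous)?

Let dp[i][j] be the LCS length of the first i characters of A and the first j characters of B. dp[i][j] = dp[i-1][j-1]+1 when the i-th and j-th characters match, else max(dp[i-1][j], dp[i][j-1]).
    ·  L  B  C  B  L  C  G  C  J  B
 ·  0  0  0  0  0  0  0  0  0  0  0
 J  0  0  0  0  0  0  0  0  0  1  1
 J  0  0  0  0  0  0  0  0  0  1  1
 L  0  1  1  1  1  1  1  1  1  1  1
 G  0  1  1  1  1  1  1  2  2  2  2
 B  0  1  2  2  2  2  2  2  2  2  3
 L  0  1  2  2  2  3  3  3  3  3  3
 J  0  1  2  2  2  3  3  3  3  4  4
 J  0  1  2  2  2  3  3  3  3  4  4
 C  0  1  2  3  3  3  4  4  4  4  4
 L  0  1  2  3  3  4  4  4  4  4  4
 L  0  1  2  3  3  4  4  4  4  4  4
 B  0  1  2  3  4  4  4  4  4  4  5
dp[12][10] = 5. One LCS (by backtracking along matches): LBLJB.

5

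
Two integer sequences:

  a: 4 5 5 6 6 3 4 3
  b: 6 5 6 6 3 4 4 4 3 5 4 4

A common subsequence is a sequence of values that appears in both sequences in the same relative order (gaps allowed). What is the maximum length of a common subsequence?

Let dp[i][j] be the LCS length of the first i values of a and the first j values of b. dp[i][j] = dp[i-1][j-1]+1 when the i-th and j-th values match, else max(dp[i-1][j], dp[i][j-1]).
    ·  6  5  6  6  3  4  4  4  3  5  4  4
 ·  0  0  0  0  0  0  0  0  0  0  0  0  0
 4  0  0  0  0  0  0  1  1  1  1  1  1  1
 5  0  0  1  1  1  1  1  1  1  1  2  2  2
 5  0  0  1  1  1  1  1  1  1  1  2  2  2
 6  0  1  1  2  2  2  2  2  2  2  2  2  2
 6  0  1  1  2  3  3  3  3  3  3  3  3  3
 3  0  1  1  2  3  4  4  4  4  4  4  4  4
 4  0  1  1  2  3  4  5  5  5  5  5  5  5
 3  0  1  1  2  3  4  5  5  5  6  6  6  6
dp[8][12] = 6. One LCS (by backtracking along matches): 5, 6, 6, 3, 4, 3.

6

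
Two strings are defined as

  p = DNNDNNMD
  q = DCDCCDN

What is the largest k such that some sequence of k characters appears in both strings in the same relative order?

3

Let dp[i][j] be the LCS length of the first i characters of p and the first j characters of q. dp[i][j] = dp[i-1][j-1]+1 when the i-th and j-th characters match, else max(dp[i-1][j], dp[i][j-1]).
    ·  D  C  D  C  C  D  N
 ·  0  0  0  0  0  0  0  0
 D  0  1  1  1  1  1  1  1
 N  0  1  1  1  1  1  1  2
 N  0  1  1  1  1  1  1  2
 D  0  1  1  2  2  2  2  2
 N  0  1  1  2  2  2  2  3
 N  0  1  1  2  2  2  2  3
 M  0  1  1  2  2  2  2  3
 D  0  1  1  2  2  2  3  3
dp[8][7] = 3. One LCS (by backtracking along matches): DDN.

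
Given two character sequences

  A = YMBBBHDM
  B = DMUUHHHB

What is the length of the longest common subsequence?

Let dp[i][j] be the LCS length of the first i characters of A and the first j characters of B. dp[i][j] = dp[i-1][j-1]+1 when the i-th and j-th characters match, else max(dp[i-1][j], dp[i][j-1]).
    ·  D  M  U  U  H  H  H  B
 ·  0  0  0  0  0  0  0  0  0
 Y  0  0  0  0  0  0  0  0  0
 M  0  0  1  1  1  1  1  1  1
 B  0  0  1  1  1  1  1  1  2
 B  0  0  1  1  1  1  1  1  2
 B  0  0  1  1  1  1  1  1  2
 H  0  0  1  1  1  2  2  2  2
 D  0  1  1  1  1  2  2  2  2
 M  0  1  2  2  2  2  2  2  2
dp[8][8] = 2. One LCS (by backtracking along matches): MB.

2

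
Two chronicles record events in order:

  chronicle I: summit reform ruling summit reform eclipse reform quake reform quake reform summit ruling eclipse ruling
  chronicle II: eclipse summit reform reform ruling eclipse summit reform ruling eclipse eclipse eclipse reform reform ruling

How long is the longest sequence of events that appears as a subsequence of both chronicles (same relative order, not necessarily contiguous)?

9

Taking summit at chronicle I[1]=chronicle II[2], reform at chronicle I[2]=chronicle II[4], ruling at chronicle I[3]=chronicle II[5], summit at chronicle I[4]=chronicle II[7], reform at chronicle I[5]=chronicle II[8], eclipse at chronicle I[6]=chronicle II[12], reform at chronicle I[9]=chronicle II[13], reform at chronicle I[11]=chronicle II[14], ruling at chronicle I[15]=chronicle II[15] gives a common subsequence of length 9. Since dp[15][15] = 9, nothing longer is possible.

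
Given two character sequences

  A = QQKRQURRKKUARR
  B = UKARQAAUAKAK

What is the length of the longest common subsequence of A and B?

One common subsequence of length 6: K at A[3]=B[2]; then R at A[4]=B[4]; then Q at A[5]=B[5]; then U at A[6]=B[8]; then K at A[9]=B[10]; then K at A[10]=B[12]. Since dp[14][12] = 6, nothing longer is possible.

6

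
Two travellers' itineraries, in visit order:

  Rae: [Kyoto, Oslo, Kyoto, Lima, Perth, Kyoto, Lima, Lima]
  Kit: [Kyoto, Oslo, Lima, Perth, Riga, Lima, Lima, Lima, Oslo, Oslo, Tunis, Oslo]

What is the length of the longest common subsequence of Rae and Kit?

6

One common subsequence of length 6: Kyoto at Rae[1]=Kit[1] → Oslo at Rae[2]=Kit[2] → Lima at Rae[4]=Kit[3] → Perth at Rae[5]=Kit[4] → Lima at Rae[7]=Kit[7] → Lima at Rae[8]=Kit[8]. dp[8][12] = 6 confirms this is the maximum.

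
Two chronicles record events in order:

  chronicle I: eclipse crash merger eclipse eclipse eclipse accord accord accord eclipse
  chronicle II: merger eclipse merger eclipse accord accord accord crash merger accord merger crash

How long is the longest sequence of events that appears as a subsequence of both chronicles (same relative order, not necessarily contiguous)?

One common subsequence of length 6: eclipse at chronicle I[1]=chronicle II[2], merger at chronicle I[3]=chronicle II[3], eclipse at chronicle I[4]=chronicle II[4], accord at chronicle I[7]=chronicle II[6], accord at chronicle I[8]=chronicle II[7], accord at chronicle I[9]=chronicle II[10], and the DP table's final entry dp[10][12] is also 6, so no common subsequence is longer.

6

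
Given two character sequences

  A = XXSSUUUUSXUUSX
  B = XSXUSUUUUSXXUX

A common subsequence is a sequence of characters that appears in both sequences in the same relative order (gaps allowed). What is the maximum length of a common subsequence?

Pick X (A #1, B #1), then X (A #2, B #3), then S (A #4, B #5), then U (A #5, B #6), then U (A #6, B #7), then U (A #7, B #8), then U (A #8, B #9), then S (A #9, B #10), then X (A #10, B #12), then U (A #12, B #13), then X (A #14, B #14); all 11 characters appear in both, in order. The LCS DP gives dp[14][14] = 11, so this is optimal.

11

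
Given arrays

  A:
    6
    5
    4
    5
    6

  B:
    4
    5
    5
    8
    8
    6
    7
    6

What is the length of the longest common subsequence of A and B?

Let dp[i][j] be the LCS length of the first i values of A and the first j values of B. dp[i][j] = dp[i-1][j-1]+1 when the i-th and j-th values match, else max(dp[i-1][j], dp[i][j-1]).
    ·  4  5  5  8  8  6  7  6
 ·  0  0  0  0  0  0  0  0  0
 6  0  0  0  0  0  0  1  1  1
 5  0  0  1  1  1  1  1  1  1
 4  0  1  1  1  1  1  1  1  1
 5  0  1  2  2  2  2  2  2  2
 6  0  1  2  2  2  2  3  3  3
dp[5][8] = 3. One LCS (by backtracking along matches): 5, 5, 6.

3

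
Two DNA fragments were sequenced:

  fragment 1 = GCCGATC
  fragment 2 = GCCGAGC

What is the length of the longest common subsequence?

Match G at fragment 1[1]=fragment 2[1], then C at fragment 1[2]=fragment 2[2], then C at fragment 1[3]=fragment 2[3], then G at fragment 1[4]=fragment 2[4], then A at fragment 1[5]=fragment 2[5], then C at fragment 1[7]=fragment 2[7] — 6 bases in the same relative order in both, and the DP table's final entry dp[7][7] is also 6, so no common subsequence is longer.

6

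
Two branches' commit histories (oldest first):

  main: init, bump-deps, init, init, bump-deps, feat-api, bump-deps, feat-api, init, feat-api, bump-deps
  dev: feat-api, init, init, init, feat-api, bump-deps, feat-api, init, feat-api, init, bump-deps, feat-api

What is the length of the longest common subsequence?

9

One common subsequence of length 9: init (main #1, dev #2) → init (main #3, dev #3) → init (main #4, dev #4) → feat-api (main #6, dev #5) → bump-deps (main #7, dev #6) → feat-api (main #8, dev #7) → init (main #9, dev #8) → feat-api (main #10, dev #9) → bump-deps (main #11, dev #11), and the DP table's final entry dp[11][12] is also 9, so no common subsequence is longer.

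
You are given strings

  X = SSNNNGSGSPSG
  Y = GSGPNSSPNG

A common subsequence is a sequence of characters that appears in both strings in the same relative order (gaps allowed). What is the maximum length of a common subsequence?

6

Pick S at X[1]=Y[2], N at X[5]=Y[5], S at X[7]=Y[6], S at X[9]=Y[7], P at X[10]=Y[8], G at X[12]=Y[10]; all 6 characters appear in both, in order, and the DP table's final entry dp[12][10] is also 6, so no common subsequence is longer.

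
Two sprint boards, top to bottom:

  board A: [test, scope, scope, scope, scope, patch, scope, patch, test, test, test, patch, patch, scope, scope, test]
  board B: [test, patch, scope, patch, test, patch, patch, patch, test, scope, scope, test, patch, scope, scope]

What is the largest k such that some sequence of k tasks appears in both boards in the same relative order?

10

Match test [1,1] → patch [6,2] → scope [7,3] → patch [8,4] → test [9,5] → test [10,9] → test [11,12] → patch [13,13] → scope [14,14] → scope [15,15] — 10 tasks in the same relative order in both, and the DP table's final entry dp[16][15] is also 10, so no common subsequence is longer.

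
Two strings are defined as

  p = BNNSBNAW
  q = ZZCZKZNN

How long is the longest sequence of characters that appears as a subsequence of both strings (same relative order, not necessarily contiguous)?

Match N [3,7], N [6,8] — 2 characters in the same relative order in both, and the DP table's final entry dp[8][8] is also 2, so no common subsequence is longer.

2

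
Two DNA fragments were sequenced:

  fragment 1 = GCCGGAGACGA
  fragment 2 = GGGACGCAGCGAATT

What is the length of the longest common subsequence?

9

Match G [1,1], then G [4,2], then G [5,3], then A [6,4], then G [7,6], then A [8,8], then C [9,10], then G [10,11], then A [11,13] — 9 bases in the same relative order in both. dp[11][15] = 9 confirms this is the maximum.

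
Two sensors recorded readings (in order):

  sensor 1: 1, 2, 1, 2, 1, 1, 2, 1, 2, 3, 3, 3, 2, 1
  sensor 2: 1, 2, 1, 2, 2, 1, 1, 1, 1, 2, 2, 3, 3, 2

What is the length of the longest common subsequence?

Pick 1 [1,1]; then 2 [2,2]; then 1 [3,3]; then 2 [4,5]; then 1 [5,8]; then 1 [6,9]; then 2 [7,10]; then 2 [9,11]; then 3 [11,12]; then 3 [12,13]; then 2 [13,14]; all 11 values appear in both, in order. Since dp[14][14] = 11, nothing longer is possible.

11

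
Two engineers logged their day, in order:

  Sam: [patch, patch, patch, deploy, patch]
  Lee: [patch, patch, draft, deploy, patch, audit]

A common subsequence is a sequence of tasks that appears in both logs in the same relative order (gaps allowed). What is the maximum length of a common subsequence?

Pick patch at Sam[1]=Lee[1], patch at Sam[2]=Lee[2], deploy at Sam[4]=Lee[4], patch at Sam[5]=Lee[5]; all 4 tasks appear in both, in order, and the DP table's final entry dp[5][6] is also 4, so no common subsequence is longer.

4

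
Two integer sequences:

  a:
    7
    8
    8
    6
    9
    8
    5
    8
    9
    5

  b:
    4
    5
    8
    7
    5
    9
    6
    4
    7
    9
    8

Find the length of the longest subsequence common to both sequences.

One common subsequence of length 4: 7 [1,4]; then 6 [4,7]; then 9 [5,10]; then 8 [8,11]. Since dp[10][11] = 4, nothing longer is possible.

4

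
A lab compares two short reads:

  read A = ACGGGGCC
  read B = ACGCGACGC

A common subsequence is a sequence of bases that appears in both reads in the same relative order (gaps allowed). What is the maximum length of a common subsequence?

6

Let dp[i][j] be the LCS length of the first i bases of read A and the first j bases of read B. dp[i][j] = dp[i-1][j-1]+1 when the i-th and j-th bases match, else max(dp[i-1][j], dp[i][j-1]).
    ·  A  C  G  C  G  A  C  G  C
 ·  0  0  0  0  0  0  0  0  0  0
 A  0  1  1  1  1  1  1  1  1  1
 C  0  1  2  2  2  2  2  2  2  2
 G  0  1  2  3  3  3  3  3  3  3
 G  0  1  2  3  3  4  4  4  4  4
 G  0  1  2  3  3  4  4  4  5  5
 G  0  1  2  3  3  4  4  4  5  5
 C  0  1  2  3  4  4  4  5  5  6
 C  0  1  2  3  4  4  4  5  5  6
dp[8][9] = 6. One LCS (by backtracking along matches): ACGGGC.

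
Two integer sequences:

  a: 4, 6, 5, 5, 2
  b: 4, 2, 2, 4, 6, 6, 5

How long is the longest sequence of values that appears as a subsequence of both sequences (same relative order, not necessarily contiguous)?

Let dp[i][j] be the LCS length of the first i values of a and the first j values of b. dp[i][j] = dp[i-1][j-1]+1 when the i-th and j-th values match, else max(dp[i-1][j], dp[i][j-1]).
    ·  4  2  2  4  6  6  5
 ·  0  0  0  0  0  0  0  0
 4  0  1  1  1  1  1  1  1
 6  0  1  1  1  1  2  2  2
 5  0  1  1  1  1  2  2  3
 5  0  1  1  1  1  2  2  3
 2  0  1  2  2  2  2  2  3
dp[5][7] = 3. One LCS (by backtracking along matches): 4, 6, 5.

3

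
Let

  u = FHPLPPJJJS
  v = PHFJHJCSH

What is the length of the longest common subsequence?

One common subsequence of length 4: F at u[1]=v[3], then H at u[2]=v[5], then J at u[7]=v[6], then S at u[10]=v[8]. The LCS DP gives dp[10][9] = 4, so this is optimal.

4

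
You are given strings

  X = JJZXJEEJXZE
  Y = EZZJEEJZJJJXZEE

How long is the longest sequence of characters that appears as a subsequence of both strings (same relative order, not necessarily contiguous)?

8

One common subsequence of length 8: J (X #1, Y #4), then J (X #2, Y #7), then Z (X #3, Y #8), then J (X #5, Y #10), then J (X #8, Y #11), then X (X #9, Y #12), then Z (X #10, Y #13), then E (X #11, Y #15). The LCS DP gives dp[11][15] = 8, so this is optimal.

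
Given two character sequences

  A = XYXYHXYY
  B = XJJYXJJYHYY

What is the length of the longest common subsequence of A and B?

Match X [1,1]; then Y [2,4]; then X [3,5]; then Y [4,8]; then H [5,9]; then Y [7,10]; then Y [8,11] — 7 characters in the same relative order in both. Since dp[8][11] = 7, nothing longer is possible.

7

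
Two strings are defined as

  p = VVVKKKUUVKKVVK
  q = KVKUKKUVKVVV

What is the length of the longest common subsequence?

9

Match V at p[3]=q[2], then K at p[4]=q[3], then K at p[5]=q[5], then K at p[6]=q[6], then U at p[8]=q[7], then V at p[9]=q[8], then K at p[10]=q[9], then V at p[12]=q[11], then V at p[13]=q[12] — 9 characters in the same relative order in both. The LCS DP gives dp[14][12] = 9, so this is optimal.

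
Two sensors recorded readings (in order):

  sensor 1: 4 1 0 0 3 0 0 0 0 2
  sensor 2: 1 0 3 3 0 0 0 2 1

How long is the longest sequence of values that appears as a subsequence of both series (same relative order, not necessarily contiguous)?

Taking 1 (sensor 1 #2, sensor 2 #1); then 0 (sensor 1 #3, sensor 2 #2); then 3 (sensor 1 #5, sensor 2 #4); then 0 (sensor 1 #7, sensor 2 #5); then 0 (sensor 1 #8, sensor 2 #6); then 0 (sensor 1 #9, sensor 2 #7); then 2 (sensor 1 #10, sensor 2 #8) gives a common subsequence of length 7. dp[10][9] = 7 confirms this is the maximum.

7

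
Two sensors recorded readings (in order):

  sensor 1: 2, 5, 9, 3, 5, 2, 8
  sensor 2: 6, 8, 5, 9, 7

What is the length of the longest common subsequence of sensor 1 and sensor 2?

One common subsequence of length 2: 5 [2,3], 9 [3,4]. The LCS DP gives dp[7][5] = 2, so this is optimal.

2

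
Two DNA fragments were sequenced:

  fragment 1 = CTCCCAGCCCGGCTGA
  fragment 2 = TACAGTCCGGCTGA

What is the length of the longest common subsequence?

12

Pick T (fragment 1 #2, fragment 2 #1), C (fragment 1 #5, fragment 2 #3), A (fragment 1 #6, fragment 2 #4), G (fragment 1 #7, fragment 2 #5), C (fragment 1 #9, fragment 2 #7), C (fragment 1 #10, fragment 2 #8), G (fragment 1 #11, fragment 2 #9), G (fragment 1 #12, fragment 2 #10), C (fragment 1 #13, fragment 2 #11), T (fragment 1 #14, fragment 2 #12), G (fragment 1 #15, fragment 2 #13), A (fragment 1 #16, fragment 2 #14); all 12 bases appear in both, in order. Since dp[16][14] = 12, nothing longer is possible.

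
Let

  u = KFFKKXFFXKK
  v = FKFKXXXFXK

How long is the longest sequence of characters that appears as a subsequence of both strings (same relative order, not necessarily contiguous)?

7

Pick K [1,2]; then F [3,3]; then K [4,4]; then X [6,7]; then F [8,8]; then X [9,9]; then K [11,10]; all 7 characters appear in both, in order. dp[11][10] = 7 confirms this is the maximum.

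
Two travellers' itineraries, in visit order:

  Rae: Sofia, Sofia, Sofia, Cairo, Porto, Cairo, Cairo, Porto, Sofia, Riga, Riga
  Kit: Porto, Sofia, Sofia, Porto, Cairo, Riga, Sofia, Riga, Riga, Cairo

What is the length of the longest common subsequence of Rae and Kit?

7

Match Sofia at Rae[2]=Kit[2], Sofia at Rae[3]=Kit[3], Porto at Rae[5]=Kit[4], Cairo at Rae[6]=Kit[5], Sofia at Rae[9]=Kit[7], Riga at Rae[10]=Kit[8], Riga at Rae[11]=Kit[9] — 7 stops in the same relative order in both. The LCS DP gives dp[11][10] = 7, so this is optimal.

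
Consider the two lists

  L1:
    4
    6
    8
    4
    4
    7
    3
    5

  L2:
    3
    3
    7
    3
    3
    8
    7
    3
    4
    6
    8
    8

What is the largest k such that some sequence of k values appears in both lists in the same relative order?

Match 4 (L1 #1, L2 #9) → 6 (L1 #2, L2 #10) → 8 (L1 #3, L2 #12) — 3 values in the same relative order in both. Since dp[8][12] = 3, nothing longer is possible.

3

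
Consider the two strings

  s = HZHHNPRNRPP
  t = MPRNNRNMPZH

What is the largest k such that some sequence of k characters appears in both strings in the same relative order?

Let dp[i][j] be the LCS length of the first i characters of s and the first j characters of t. dp[i][j] = dp[i-1][j-1]+1 when the i-th and j-th characters match, else max(dp[i-1][j], dp[i][j-1]).
    ·  M  P  R  N  N  R  N  M  P  Z  H
 ·  0  0  0  0  0  0  0  0  0  0  0  0
 H  0  0  0  0  0  0  0  0  0  0  0  1
 Z  0  0  0  0  0  0  0  0  0  0  1  1
 H  0  0  0  0  0  0  0  0  0  0  1  2
 H  0  0  0  0  0  0  0  0  0  0  1  2
 N  0  0  0  0  1  1  1  1  1  1  1  2
 P  0  0  1  1  1  1  1  1  1  2  2  2
 R  0  0  1  2  2  2  2  2  2  2  2  2
 N  0  0  1  2  3  3  3  3  3  3  3  3
 R  0  0  1  2  3  3  4  4  4  4  4  4
 P  0  0  1  2  3  3  4  4  4  5  5  5
 P  0  0  1  2  3  3  4  4  4  5  5  5
dp[11][11] = 5. One LCS (by backtracking along matches): PRNRP.

5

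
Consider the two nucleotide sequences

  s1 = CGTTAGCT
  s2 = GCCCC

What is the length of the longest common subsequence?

2

Let dp[i][j] be the LCS length of the first i bases of s1 and the first j bases of s2. dp[i][j] = dp[i-1][j-1]+1 when the i-th and j-th bases match, else max(dp[i-1][j], dp[i][j-1]).
    ·  G  C  C  C  C
 ·  0  0  0  0  0  0
 C  0  0  1  1  1  1
 G  0  1  1  1  1  1
 T  0  1  1  1  1  1
 T  0  1  1  1  1  1
 A  0  1  1  1  1  1
 G  0  1  1  1  1  1
 C  0  1  2  2  2  2
 T  0  1  2  2  2  2
dp[8][5] = 2. One LCS (by backtracking along matches): CC.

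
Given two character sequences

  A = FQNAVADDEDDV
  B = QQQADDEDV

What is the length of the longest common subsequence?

7

Taking Q at A[2]=B[3], A at A[6]=B[4], D at A[7]=B[5], D at A[8]=B[6], E at A[9]=B[7], D at A[11]=B[8], V at A[12]=B[9] gives a common subsequence of length 7. The LCS DP gives dp[12][9] = 7, so this is optimal.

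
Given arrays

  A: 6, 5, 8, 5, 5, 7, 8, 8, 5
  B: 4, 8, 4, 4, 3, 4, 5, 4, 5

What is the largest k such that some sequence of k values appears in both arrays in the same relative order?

3

Let dp[i][j] be the LCS length of the first i values of A and the first j values of B. dp[i][j] = dp[i-1][j-1]+1 when the i-th and j-th values match, else max(dp[i-1][j], dp[i][j-1]).
    ·  4  8  4  4  3  4  5  4  5
 ·  0  0  0  0  0  0  0  0  0  0
 6  0  0  0  0  0  0  0  0  0  0
 5  0  0  0  0  0  0  0  1  1  1
 8  0  0  1  1  1  1  1  1  1  1
 5  0  0  1  1  1  1  1  2  2  2
 5  0  0  1  1  1  1  1  2  2  3
 7  0  0  1  1  1  1  1  2  2  3
 8  0  0  1  1  1  1  1  2  2  3
 8  0  0  1  1  1  1  1  2  2  3
 5  0  0  1  1  1  1  1  2  2  3
dp[9][9] = 3. One LCS (by backtracking along matches): 8, 5, 5.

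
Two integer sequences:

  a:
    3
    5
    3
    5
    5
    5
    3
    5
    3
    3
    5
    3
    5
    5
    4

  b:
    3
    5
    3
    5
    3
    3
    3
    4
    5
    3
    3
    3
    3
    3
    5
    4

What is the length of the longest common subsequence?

11

Taking 3 (a #1, b #1), 5 (a #2, b #2), 3 (a #3, b #3), 5 (a #4, b #4), 5 (a #5, b #9), 3 (a #7, b #11), 3 (a #9, b #12), 3 (a #10, b #13), 3 (a #12, b #14), 5 (a #14, b #15), 4 (a #15, b #16) gives a common subsequence of length 11. The LCS DP gives dp[15][16] = 11, so this is optimal.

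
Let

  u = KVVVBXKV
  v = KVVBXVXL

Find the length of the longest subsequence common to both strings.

Let dp[i][j] be the LCS length of the first i characters of u and the first j characters of v. dp[i][j] = dp[i-1][j-1]+1 when the i-th and j-th characters match, else max(dp[i-1][j], dp[i][j-1]).
    ·  K  V  V  B  X  V  X  L
 ·  0  0  0  0  0  0  0  0  0
 K  0  1  1  1  1  1  1  1  1
 V  0  1  2  2  2  2  2  2  2
 V  0  1  2  3  3  3  3  3  3
 V  0  1  2  3  3  3  4  4  4
 B  0  1  2  3  4  4  4  4  4
 X  0  1  2  3  4  5  5  5  5
 K  0  1  2  3  4  5  5  5  5
 V  0  1  2  3  4  5  6  6  6
dp[8][8] = 6. One LCS (by backtracking along matches): KVVBXV.

6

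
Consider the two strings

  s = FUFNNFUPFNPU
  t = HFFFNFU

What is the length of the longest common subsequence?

5

One common subsequence of length 5: F [1,3]; then F [3,4]; then N [5,5]; then F [9,6]; then U [12,7]. The LCS DP gives dp[12][7] = 5, so this is optimal.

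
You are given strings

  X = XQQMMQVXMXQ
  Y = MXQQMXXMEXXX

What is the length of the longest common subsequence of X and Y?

7

Pick X at X[1]=Y[2], then Q at X[2]=Y[3], then Q at X[3]=Y[4], then M at X[4]=Y[5], then M at X[5]=Y[8], then X at X[8]=Y[11], then X at X[10]=Y[12]; all 7 characters appear in both, in order. dp[11][12] = 7 confirms this is the maximum.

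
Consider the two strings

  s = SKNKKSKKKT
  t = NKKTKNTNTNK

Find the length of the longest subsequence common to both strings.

Let dp[i][j] be the LCS length of the first i characters of s and the first j characters of t. dp[i][j] = dp[i-1][j-1]+1 when the i-th and j-th characters match, else max(dp[i-1][j], dp[i][j-1]).
    ·  N  K  K  T  K  N  T  N  T  N  K
 ·  0  0  0  0  0  0  0  0  0  0  0  0
 S  0  0  0  0  0  0  0  0  0  0  0  0
 K  0  0  1  1  1  1  1  1  1  1  1  1
 N  0  1  1  1  1  1  2  2  2  2  2  2
 K  0  1  2  2  2  2  2  2  2  2  2  3
 K  0  1  2  3  3  3  3  3  3  3  3  3
 S  0  1  2  3  3  3  3  3  3  3  3  3
 K  0  1  2  3  3  4  4  4  4  4  4  4
 K  0  1  2  3  3  4  4  4  4  4  4  5
 K  0  1  2  3  3  4  4  4  4  4  4  5
 T  0  1  2  3  4  4  4  5  5  5  5  5
dp[10][11] = 5. One LCS (by backtracking along matches): NKKKK.

5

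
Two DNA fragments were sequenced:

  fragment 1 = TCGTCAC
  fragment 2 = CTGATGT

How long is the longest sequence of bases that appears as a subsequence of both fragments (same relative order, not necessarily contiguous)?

3

Pick T [1,5] → G [3,6] → T [4,7]; all 3 bases appear in both, in order. dp[7][7] = 3 confirms this is the maximum.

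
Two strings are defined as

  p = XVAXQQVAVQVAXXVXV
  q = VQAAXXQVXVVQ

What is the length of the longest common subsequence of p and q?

9

Taking V [2,1]; then Q [6,2]; then A [8,3]; then A [12,4]; then X [13,5]; then X [14,6]; then V [15,8]; then X [16,9]; then V [17,11] gives a common subsequence of length 9. The LCS DP gives dp[17][12] = 9, so this is optimal.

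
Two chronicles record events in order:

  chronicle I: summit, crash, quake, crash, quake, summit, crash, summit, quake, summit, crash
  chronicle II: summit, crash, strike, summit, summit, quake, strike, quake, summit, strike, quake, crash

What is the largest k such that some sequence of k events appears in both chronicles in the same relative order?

Taking summit at chronicle I[1]=chronicle II[1], then crash at chronicle I[2]=chronicle II[2], then quake at chronicle I[3]=chronicle II[6], then quake at chronicle I[5]=chronicle II[8], then summit at chronicle I[6]=chronicle II[9], then quake at chronicle I[9]=chronicle II[11], then crash at chronicle I[11]=chronicle II[12] gives a common subsequence of length 7. dp[11][12] = 7 confirms this is the maximum.

7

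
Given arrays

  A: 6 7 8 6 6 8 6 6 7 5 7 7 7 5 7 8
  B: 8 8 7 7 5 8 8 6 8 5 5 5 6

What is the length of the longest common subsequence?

6

One common subsequence of length 6: 7 (A #2, B #4), then 8 (A #3, B #7), then 6 (A #5, B #8), then 8 (A #6, B #9), then 5 (A #10, B #11), then 5 (A #14, B #12), and the DP table's final entry dp[16][13] is also 6, so no common subsequence is longer.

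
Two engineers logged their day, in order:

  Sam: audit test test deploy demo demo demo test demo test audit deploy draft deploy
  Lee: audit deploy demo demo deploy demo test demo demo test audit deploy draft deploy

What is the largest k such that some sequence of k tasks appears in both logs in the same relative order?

Pick audit (Sam #1, Lee #1), then deploy (Sam #4, Lee #2), then demo (Sam #5, Lee #3), then demo (Sam #6, Lee #4), then demo (Sam #7, Lee #6), then test (Sam #8, Lee #7), then demo (Sam #9, Lee #9), then test (Sam #10, Lee #10), then audit (Sam #11, Lee #11), then deploy (Sam #12, Lee #12), then draft (Sam #13, Lee #13), then deploy (Sam #14, Lee #14); all 12 tasks appear in both, in order. Since dp[14][14] = 12, nothing longer is possible.

12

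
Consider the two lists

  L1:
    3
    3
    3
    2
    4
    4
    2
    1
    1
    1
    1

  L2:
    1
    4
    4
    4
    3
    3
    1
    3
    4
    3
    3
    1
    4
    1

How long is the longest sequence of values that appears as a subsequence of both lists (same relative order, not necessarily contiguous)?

One common subsequence of length 6: 3 at L1[1]=L2[5], 3 at L1[2]=L2[6], 3 at L1[3]=L2[8], 4 at L1[5]=L2[9], 4 at L1[6]=L2[13], 1 at L1[11]=L2[14], and the DP table's final entry dp[11][14] is also 6, so no common subsequence is longer.

6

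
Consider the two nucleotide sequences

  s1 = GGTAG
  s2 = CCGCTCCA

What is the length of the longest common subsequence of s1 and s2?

3

Let dp[i][j] be the LCS length of the first i bases of s1 and the first j bases of s2. dp[i][j] = dp[i-1][j-1]+1 when the i-th and j-th bases match, else max(dp[i-1][j], dp[i][j-1]).
    ·  C  C  G  C  T  C  C  A
 ·  0  0  0  0  0  0  0  0  0
 G  0  0  0  1  1  1  1  1  1
 G  0  0  0  1  1  1  1  1  1
 T  0  0  0  1  1  2  2  2  2
 A  0  0  0  1  1  2  2  2  3
 G  0  0  0  1  1  2  2  2  3
dp[5][8] = 3. One LCS (by backtracking along matches): GTA.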